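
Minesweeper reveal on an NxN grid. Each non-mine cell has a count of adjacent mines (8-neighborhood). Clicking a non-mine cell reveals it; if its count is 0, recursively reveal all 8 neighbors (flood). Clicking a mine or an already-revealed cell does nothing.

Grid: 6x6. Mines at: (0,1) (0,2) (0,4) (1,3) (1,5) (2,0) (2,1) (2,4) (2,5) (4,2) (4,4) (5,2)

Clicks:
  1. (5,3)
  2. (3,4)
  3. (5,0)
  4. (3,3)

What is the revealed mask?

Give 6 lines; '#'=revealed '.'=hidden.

Click 1 (5,3) count=3: revealed 1 new [(5,3)] -> total=1
Click 2 (3,4) count=3: revealed 1 new [(3,4)] -> total=2
Click 3 (5,0) count=0: revealed 6 new [(3,0) (3,1) (4,0) (4,1) (5,0) (5,1)] -> total=8
Click 4 (3,3) count=3: revealed 1 new [(3,3)] -> total=9

Answer: ......
......
......
##.##.
##....
##.#..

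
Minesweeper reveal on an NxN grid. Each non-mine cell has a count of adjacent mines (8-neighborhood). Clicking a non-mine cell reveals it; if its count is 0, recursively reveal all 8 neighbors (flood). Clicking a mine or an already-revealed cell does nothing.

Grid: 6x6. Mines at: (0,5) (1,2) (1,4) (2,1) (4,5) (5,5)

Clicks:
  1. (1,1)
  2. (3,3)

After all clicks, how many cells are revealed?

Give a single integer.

Click 1 (1,1) count=2: revealed 1 new [(1,1)] -> total=1
Click 2 (3,3) count=0: revealed 18 new [(2,2) (2,3) (2,4) (3,0) (3,1) (3,2) (3,3) (3,4) (4,0) (4,1) (4,2) (4,3) (4,4) (5,0) (5,1) (5,2) (5,3) (5,4)] -> total=19

Answer: 19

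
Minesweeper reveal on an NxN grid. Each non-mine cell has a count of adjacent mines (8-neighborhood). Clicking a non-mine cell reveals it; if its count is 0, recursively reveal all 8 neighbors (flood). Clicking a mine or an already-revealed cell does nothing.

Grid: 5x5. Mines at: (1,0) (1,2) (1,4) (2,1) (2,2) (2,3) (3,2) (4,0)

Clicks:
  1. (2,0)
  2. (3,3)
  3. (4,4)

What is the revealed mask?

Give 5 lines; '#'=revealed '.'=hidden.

Click 1 (2,0) count=2: revealed 1 new [(2,0)] -> total=1
Click 2 (3,3) count=3: revealed 1 new [(3,3)] -> total=2
Click 3 (4,4) count=0: revealed 3 new [(3,4) (4,3) (4,4)] -> total=5

Answer: .....
.....
#....
...##
...##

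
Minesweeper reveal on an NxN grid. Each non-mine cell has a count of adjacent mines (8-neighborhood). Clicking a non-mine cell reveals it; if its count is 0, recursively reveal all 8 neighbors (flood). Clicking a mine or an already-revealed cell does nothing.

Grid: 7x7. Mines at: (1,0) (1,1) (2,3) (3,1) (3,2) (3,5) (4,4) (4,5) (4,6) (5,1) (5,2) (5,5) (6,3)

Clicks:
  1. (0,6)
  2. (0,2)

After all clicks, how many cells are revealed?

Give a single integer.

Answer: 13

Derivation:
Click 1 (0,6) count=0: revealed 13 new [(0,2) (0,3) (0,4) (0,5) (0,6) (1,2) (1,3) (1,4) (1,5) (1,6) (2,4) (2,5) (2,6)] -> total=13
Click 2 (0,2) count=1: revealed 0 new [(none)] -> total=13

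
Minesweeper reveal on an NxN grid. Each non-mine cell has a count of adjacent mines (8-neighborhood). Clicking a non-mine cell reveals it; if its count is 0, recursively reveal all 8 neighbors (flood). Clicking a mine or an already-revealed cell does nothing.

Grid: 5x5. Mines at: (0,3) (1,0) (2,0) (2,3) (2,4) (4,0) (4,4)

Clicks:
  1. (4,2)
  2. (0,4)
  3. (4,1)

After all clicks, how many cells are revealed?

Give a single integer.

Answer: 7

Derivation:
Click 1 (4,2) count=0: revealed 6 new [(3,1) (3,2) (3,3) (4,1) (4,2) (4,3)] -> total=6
Click 2 (0,4) count=1: revealed 1 new [(0,4)] -> total=7
Click 3 (4,1) count=1: revealed 0 new [(none)] -> total=7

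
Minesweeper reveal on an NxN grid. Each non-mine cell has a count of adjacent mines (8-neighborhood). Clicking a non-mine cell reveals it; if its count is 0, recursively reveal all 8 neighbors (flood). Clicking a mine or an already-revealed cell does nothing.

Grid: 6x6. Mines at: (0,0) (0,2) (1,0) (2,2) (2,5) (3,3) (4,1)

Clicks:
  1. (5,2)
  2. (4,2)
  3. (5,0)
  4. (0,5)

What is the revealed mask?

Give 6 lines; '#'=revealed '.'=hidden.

Click 1 (5,2) count=1: revealed 1 new [(5,2)] -> total=1
Click 2 (4,2) count=2: revealed 1 new [(4,2)] -> total=2
Click 3 (5,0) count=1: revealed 1 new [(5,0)] -> total=3
Click 4 (0,5) count=0: revealed 6 new [(0,3) (0,4) (0,5) (1,3) (1,4) (1,5)] -> total=9

Answer: ...###
...###
......
......
..#...
#.#...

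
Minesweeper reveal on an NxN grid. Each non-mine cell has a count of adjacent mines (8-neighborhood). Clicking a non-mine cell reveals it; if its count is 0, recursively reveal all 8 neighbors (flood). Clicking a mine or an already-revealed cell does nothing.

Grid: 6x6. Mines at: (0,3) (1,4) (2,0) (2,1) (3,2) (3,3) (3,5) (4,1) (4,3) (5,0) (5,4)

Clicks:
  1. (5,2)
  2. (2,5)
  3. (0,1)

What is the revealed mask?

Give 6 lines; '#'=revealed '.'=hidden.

Answer: ###...
###...
.....#
......
......
..#...

Derivation:
Click 1 (5,2) count=2: revealed 1 new [(5,2)] -> total=1
Click 2 (2,5) count=2: revealed 1 new [(2,5)] -> total=2
Click 3 (0,1) count=0: revealed 6 new [(0,0) (0,1) (0,2) (1,0) (1,1) (1,2)] -> total=8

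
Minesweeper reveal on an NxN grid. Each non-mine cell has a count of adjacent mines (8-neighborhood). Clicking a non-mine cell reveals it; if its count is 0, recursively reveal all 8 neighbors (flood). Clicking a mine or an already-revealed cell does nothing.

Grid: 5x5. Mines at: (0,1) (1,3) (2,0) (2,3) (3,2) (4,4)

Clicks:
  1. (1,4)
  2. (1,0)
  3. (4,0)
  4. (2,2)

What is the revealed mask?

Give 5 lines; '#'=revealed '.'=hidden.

Answer: .....
#...#
..#..
##...
##...

Derivation:
Click 1 (1,4) count=2: revealed 1 new [(1,4)] -> total=1
Click 2 (1,0) count=2: revealed 1 new [(1,0)] -> total=2
Click 3 (4,0) count=0: revealed 4 new [(3,0) (3,1) (4,0) (4,1)] -> total=6
Click 4 (2,2) count=3: revealed 1 new [(2,2)] -> total=7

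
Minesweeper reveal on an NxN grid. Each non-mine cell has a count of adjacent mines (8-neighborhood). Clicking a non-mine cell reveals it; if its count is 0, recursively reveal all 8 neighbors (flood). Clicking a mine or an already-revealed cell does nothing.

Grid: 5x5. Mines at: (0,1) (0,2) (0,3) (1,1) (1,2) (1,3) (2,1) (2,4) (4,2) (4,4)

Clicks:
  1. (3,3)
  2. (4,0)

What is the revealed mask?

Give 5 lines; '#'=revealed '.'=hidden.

Click 1 (3,3) count=3: revealed 1 new [(3,3)] -> total=1
Click 2 (4,0) count=0: revealed 4 new [(3,0) (3,1) (4,0) (4,1)] -> total=5

Answer: .....
.....
.....
##.#.
##...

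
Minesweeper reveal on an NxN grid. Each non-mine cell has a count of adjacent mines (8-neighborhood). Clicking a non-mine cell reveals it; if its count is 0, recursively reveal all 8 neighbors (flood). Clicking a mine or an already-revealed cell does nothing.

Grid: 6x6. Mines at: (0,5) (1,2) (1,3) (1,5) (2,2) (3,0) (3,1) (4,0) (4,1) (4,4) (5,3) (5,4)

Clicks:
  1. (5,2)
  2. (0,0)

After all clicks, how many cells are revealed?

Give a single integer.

Click 1 (5,2) count=2: revealed 1 new [(5,2)] -> total=1
Click 2 (0,0) count=0: revealed 6 new [(0,0) (0,1) (1,0) (1,1) (2,0) (2,1)] -> total=7

Answer: 7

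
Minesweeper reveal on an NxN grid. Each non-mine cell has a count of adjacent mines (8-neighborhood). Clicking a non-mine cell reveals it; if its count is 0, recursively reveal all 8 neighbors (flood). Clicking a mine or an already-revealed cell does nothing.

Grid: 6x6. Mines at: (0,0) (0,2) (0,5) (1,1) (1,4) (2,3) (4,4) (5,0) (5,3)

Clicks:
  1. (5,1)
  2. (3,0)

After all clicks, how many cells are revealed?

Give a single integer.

Click 1 (5,1) count=1: revealed 1 new [(5,1)] -> total=1
Click 2 (3,0) count=0: revealed 9 new [(2,0) (2,1) (2,2) (3,0) (3,1) (3,2) (4,0) (4,1) (4,2)] -> total=10

Answer: 10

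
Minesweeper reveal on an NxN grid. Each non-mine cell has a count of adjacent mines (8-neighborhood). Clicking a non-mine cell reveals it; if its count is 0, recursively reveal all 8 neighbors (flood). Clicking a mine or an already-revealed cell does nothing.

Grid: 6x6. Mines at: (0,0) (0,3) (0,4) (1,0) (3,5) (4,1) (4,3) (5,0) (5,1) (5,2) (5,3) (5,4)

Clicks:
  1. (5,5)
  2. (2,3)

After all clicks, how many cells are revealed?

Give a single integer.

Click 1 (5,5) count=1: revealed 1 new [(5,5)] -> total=1
Click 2 (2,3) count=0: revealed 12 new [(1,1) (1,2) (1,3) (1,4) (2,1) (2,2) (2,3) (2,4) (3,1) (3,2) (3,3) (3,4)] -> total=13

Answer: 13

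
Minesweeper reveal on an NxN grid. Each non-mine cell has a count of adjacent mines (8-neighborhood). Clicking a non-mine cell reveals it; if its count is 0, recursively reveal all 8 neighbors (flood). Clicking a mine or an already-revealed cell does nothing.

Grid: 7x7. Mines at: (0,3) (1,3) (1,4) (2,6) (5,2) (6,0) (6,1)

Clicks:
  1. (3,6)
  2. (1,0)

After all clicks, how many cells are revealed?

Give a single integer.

Click 1 (3,6) count=1: revealed 1 new [(3,6)] -> total=1
Click 2 (1,0) count=0: revealed 35 new [(0,0) (0,1) (0,2) (1,0) (1,1) (1,2) (2,0) (2,1) (2,2) (2,3) (2,4) (2,5) (3,0) (3,1) (3,2) (3,3) (3,4) (3,5) (4,0) (4,1) (4,2) (4,3) (4,4) (4,5) (4,6) (5,0) (5,1) (5,3) (5,4) (5,5) (5,6) (6,3) (6,4) (6,5) (6,6)] -> total=36

Answer: 36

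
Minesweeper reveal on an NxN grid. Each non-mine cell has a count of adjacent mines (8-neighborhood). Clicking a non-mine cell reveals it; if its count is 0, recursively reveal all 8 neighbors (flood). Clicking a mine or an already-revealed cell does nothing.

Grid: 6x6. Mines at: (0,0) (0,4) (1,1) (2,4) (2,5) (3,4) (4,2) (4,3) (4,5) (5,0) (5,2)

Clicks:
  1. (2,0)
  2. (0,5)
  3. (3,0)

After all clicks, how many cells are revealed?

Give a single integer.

Answer: 7

Derivation:
Click 1 (2,0) count=1: revealed 1 new [(2,0)] -> total=1
Click 2 (0,5) count=1: revealed 1 new [(0,5)] -> total=2
Click 3 (3,0) count=0: revealed 5 new [(2,1) (3,0) (3,1) (4,0) (4,1)] -> total=7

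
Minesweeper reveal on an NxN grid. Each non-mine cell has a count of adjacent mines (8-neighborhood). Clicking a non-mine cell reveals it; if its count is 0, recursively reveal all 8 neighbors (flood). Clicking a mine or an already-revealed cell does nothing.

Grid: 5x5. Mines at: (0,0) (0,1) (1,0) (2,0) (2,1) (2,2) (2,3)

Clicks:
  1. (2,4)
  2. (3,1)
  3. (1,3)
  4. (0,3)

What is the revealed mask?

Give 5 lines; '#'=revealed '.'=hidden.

Answer: ..###
..###
....#
.#...
.....

Derivation:
Click 1 (2,4) count=1: revealed 1 new [(2,4)] -> total=1
Click 2 (3,1) count=3: revealed 1 new [(3,1)] -> total=2
Click 3 (1,3) count=2: revealed 1 new [(1,3)] -> total=3
Click 4 (0,3) count=0: revealed 5 new [(0,2) (0,3) (0,4) (1,2) (1,4)] -> total=8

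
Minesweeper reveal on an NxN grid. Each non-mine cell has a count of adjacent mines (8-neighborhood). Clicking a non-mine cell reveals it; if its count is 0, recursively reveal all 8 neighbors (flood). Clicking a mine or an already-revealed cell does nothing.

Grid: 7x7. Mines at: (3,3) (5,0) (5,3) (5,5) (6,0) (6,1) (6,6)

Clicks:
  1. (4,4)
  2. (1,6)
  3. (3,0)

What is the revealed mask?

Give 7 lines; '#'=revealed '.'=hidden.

Answer: #######
#######
#######
###.###
###.###
.......
.......

Derivation:
Click 1 (4,4) count=3: revealed 1 new [(4,4)] -> total=1
Click 2 (1,6) count=0: revealed 32 new [(0,0) (0,1) (0,2) (0,3) (0,4) (0,5) (0,6) (1,0) (1,1) (1,2) (1,3) (1,4) (1,5) (1,6) (2,0) (2,1) (2,2) (2,3) (2,4) (2,5) (2,6) (3,0) (3,1) (3,2) (3,4) (3,5) (3,6) (4,0) (4,1) (4,2) (4,5) (4,6)] -> total=33
Click 3 (3,0) count=0: revealed 0 new [(none)] -> total=33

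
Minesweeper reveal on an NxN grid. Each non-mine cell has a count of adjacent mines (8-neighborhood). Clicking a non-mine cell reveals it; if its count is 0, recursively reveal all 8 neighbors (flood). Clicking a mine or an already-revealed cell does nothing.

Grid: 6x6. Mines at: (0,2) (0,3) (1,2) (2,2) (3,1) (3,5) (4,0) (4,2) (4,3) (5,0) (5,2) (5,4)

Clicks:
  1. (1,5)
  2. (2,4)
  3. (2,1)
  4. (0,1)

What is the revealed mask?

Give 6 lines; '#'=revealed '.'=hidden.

Click 1 (1,5) count=0: revealed 6 new [(0,4) (0,5) (1,4) (1,5) (2,4) (2,5)] -> total=6
Click 2 (2,4) count=1: revealed 0 new [(none)] -> total=6
Click 3 (2,1) count=3: revealed 1 new [(2,1)] -> total=7
Click 4 (0,1) count=2: revealed 1 new [(0,1)] -> total=8

Answer: .#..##
....##
.#..##
......
......
......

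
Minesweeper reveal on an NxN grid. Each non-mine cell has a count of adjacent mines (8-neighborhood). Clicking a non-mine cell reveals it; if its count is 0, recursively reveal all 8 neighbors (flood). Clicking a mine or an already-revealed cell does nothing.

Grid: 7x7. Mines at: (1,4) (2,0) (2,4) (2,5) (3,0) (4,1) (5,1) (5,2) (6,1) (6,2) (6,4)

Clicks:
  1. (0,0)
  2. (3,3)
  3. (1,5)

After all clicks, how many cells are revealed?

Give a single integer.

Click 1 (0,0) count=0: revealed 14 new [(0,0) (0,1) (0,2) (0,3) (1,0) (1,1) (1,2) (1,3) (2,1) (2,2) (2,3) (3,1) (3,2) (3,3)] -> total=14
Click 2 (3,3) count=1: revealed 0 new [(none)] -> total=14
Click 3 (1,5) count=3: revealed 1 new [(1,5)] -> total=15

Answer: 15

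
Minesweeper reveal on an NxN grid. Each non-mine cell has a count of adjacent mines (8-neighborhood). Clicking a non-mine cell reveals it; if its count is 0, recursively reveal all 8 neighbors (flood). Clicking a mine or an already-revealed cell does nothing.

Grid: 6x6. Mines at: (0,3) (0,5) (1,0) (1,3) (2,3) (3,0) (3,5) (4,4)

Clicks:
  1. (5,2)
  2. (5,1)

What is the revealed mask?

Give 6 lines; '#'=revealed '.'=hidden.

Click 1 (5,2) count=0: revealed 11 new [(3,1) (3,2) (3,3) (4,0) (4,1) (4,2) (4,3) (5,0) (5,1) (5,2) (5,3)] -> total=11
Click 2 (5,1) count=0: revealed 0 new [(none)] -> total=11

Answer: ......
......
......
.###..
####..
####..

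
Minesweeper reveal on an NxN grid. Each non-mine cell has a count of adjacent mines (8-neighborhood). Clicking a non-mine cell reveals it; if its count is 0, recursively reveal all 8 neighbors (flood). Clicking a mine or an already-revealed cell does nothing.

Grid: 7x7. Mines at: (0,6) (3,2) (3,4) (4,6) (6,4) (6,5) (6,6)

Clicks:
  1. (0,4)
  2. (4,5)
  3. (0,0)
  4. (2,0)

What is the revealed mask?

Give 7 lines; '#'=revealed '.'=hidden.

Answer: ######.
######.
######.
##.....
####.#.
####...
####...

Derivation:
Click 1 (0,4) count=0: revealed 32 new [(0,0) (0,1) (0,2) (0,3) (0,4) (0,5) (1,0) (1,1) (1,2) (1,3) (1,4) (1,5) (2,0) (2,1) (2,2) (2,3) (2,4) (2,5) (3,0) (3,1) (4,0) (4,1) (4,2) (4,3) (5,0) (5,1) (5,2) (5,3) (6,0) (6,1) (6,2) (6,3)] -> total=32
Click 2 (4,5) count=2: revealed 1 new [(4,5)] -> total=33
Click 3 (0,0) count=0: revealed 0 new [(none)] -> total=33
Click 4 (2,0) count=0: revealed 0 new [(none)] -> total=33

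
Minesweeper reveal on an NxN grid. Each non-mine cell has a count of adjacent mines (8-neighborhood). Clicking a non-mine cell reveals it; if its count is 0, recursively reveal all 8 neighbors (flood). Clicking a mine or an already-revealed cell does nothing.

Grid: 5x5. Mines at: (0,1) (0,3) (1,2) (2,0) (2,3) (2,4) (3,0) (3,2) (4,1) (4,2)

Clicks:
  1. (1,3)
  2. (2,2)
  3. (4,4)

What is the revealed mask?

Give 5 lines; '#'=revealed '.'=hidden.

Answer: .....
...#.
..#..
...##
...##

Derivation:
Click 1 (1,3) count=4: revealed 1 new [(1,3)] -> total=1
Click 2 (2,2) count=3: revealed 1 new [(2,2)] -> total=2
Click 3 (4,4) count=0: revealed 4 new [(3,3) (3,4) (4,3) (4,4)] -> total=6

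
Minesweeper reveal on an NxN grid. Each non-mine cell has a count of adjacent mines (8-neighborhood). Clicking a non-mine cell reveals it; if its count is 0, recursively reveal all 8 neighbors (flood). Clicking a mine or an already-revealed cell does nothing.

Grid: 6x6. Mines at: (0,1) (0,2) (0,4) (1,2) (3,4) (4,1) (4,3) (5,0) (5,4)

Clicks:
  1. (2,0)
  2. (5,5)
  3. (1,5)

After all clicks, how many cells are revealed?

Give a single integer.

Answer: 8

Derivation:
Click 1 (2,0) count=0: revealed 6 new [(1,0) (1,1) (2,0) (2,1) (3,0) (3,1)] -> total=6
Click 2 (5,5) count=1: revealed 1 new [(5,5)] -> total=7
Click 3 (1,5) count=1: revealed 1 new [(1,5)] -> total=8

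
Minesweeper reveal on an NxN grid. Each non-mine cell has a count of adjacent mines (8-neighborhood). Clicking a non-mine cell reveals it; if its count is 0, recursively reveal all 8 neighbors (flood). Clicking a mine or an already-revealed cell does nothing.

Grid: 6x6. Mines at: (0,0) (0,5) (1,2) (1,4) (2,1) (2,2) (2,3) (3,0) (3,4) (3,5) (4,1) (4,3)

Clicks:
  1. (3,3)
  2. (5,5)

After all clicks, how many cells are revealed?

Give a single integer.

Answer: 5

Derivation:
Click 1 (3,3) count=4: revealed 1 new [(3,3)] -> total=1
Click 2 (5,5) count=0: revealed 4 new [(4,4) (4,5) (5,4) (5,5)] -> total=5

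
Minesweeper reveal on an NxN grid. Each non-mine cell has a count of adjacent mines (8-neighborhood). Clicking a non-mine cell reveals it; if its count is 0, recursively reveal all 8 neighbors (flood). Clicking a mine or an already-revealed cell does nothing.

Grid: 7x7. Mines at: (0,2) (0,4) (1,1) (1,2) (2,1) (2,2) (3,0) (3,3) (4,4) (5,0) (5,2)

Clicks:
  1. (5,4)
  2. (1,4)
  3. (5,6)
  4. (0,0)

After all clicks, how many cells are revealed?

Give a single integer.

Answer: 22

Derivation:
Click 1 (5,4) count=1: revealed 1 new [(5,4)] -> total=1
Click 2 (1,4) count=1: revealed 1 new [(1,4)] -> total=2
Click 3 (5,6) count=0: revealed 19 new [(0,5) (0,6) (1,5) (1,6) (2,4) (2,5) (2,6) (3,4) (3,5) (3,6) (4,5) (4,6) (5,3) (5,5) (5,6) (6,3) (6,4) (6,5) (6,6)] -> total=21
Click 4 (0,0) count=1: revealed 1 new [(0,0)] -> total=22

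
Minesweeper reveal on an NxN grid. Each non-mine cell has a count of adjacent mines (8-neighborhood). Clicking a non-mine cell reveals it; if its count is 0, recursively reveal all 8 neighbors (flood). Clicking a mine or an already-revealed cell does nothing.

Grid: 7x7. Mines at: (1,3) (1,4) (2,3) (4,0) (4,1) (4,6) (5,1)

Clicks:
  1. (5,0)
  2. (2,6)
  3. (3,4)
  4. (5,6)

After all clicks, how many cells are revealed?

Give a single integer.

Answer: 11

Derivation:
Click 1 (5,0) count=3: revealed 1 new [(5,0)] -> total=1
Click 2 (2,6) count=0: revealed 8 new [(0,5) (0,6) (1,5) (1,6) (2,5) (2,6) (3,5) (3,6)] -> total=9
Click 3 (3,4) count=1: revealed 1 new [(3,4)] -> total=10
Click 4 (5,6) count=1: revealed 1 new [(5,6)] -> total=11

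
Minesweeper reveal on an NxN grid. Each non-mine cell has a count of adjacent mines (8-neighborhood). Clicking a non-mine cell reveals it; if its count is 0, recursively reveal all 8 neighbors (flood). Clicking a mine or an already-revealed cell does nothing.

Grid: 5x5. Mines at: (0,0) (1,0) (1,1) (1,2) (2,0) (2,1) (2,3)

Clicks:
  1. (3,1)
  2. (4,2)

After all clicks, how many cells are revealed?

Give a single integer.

Answer: 10

Derivation:
Click 1 (3,1) count=2: revealed 1 new [(3,1)] -> total=1
Click 2 (4,2) count=0: revealed 9 new [(3,0) (3,2) (3,3) (3,4) (4,0) (4,1) (4,2) (4,3) (4,4)] -> total=10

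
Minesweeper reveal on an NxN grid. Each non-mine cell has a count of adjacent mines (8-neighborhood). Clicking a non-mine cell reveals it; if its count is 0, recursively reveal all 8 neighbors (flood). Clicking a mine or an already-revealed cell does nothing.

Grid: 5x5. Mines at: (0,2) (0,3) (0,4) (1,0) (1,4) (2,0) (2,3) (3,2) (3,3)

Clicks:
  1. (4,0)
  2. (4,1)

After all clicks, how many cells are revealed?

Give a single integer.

Click 1 (4,0) count=0: revealed 4 new [(3,0) (3,1) (4,0) (4,1)] -> total=4
Click 2 (4,1) count=1: revealed 0 new [(none)] -> total=4

Answer: 4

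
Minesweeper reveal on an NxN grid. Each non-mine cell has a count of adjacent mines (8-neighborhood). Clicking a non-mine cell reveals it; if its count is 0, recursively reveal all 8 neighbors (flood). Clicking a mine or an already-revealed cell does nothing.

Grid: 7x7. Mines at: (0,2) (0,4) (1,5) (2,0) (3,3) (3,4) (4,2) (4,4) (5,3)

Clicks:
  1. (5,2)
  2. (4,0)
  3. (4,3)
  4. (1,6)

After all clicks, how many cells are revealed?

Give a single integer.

Answer: 12

Derivation:
Click 1 (5,2) count=2: revealed 1 new [(5,2)] -> total=1
Click 2 (4,0) count=0: revealed 9 new [(3,0) (3,1) (4,0) (4,1) (5,0) (5,1) (6,0) (6,1) (6,2)] -> total=10
Click 3 (4,3) count=5: revealed 1 new [(4,3)] -> total=11
Click 4 (1,6) count=1: revealed 1 new [(1,6)] -> total=12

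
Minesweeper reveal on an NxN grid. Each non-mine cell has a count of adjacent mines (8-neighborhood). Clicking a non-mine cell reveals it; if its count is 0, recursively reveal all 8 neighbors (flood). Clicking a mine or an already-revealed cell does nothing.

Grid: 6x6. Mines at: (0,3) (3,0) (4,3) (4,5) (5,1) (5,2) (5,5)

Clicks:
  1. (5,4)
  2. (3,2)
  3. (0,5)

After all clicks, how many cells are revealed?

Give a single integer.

Answer: 23

Derivation:
Click 1 (5,4) count=3: revealed 1 new [(5,4)] -> total=1
Click 2 (3,2) count=1: revealed 1 new [(3,2)] -> total=2
Click 3 (0,5) count=0: revealed 21 new [(0,0) (0,1) (0,2) (0,4) (0,5) (1,0) (1,1) (1,2) (1,3) (1,4) (1,5) (2,0) (2,1) (2,2) (2,3) (2,4) (2,5) (3,1) (3,3) (3,4) (3,5)] -> total=23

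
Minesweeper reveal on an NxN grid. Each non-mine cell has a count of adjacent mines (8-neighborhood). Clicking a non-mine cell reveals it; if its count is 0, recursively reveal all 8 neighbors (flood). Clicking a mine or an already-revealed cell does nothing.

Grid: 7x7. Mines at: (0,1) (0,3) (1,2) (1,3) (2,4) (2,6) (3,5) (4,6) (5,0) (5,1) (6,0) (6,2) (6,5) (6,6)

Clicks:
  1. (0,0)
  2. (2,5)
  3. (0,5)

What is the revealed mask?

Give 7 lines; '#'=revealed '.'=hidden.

Answer: #...###
....###
.....#.
.......
.......
.......
.......

Derivation:
Click 1 (0,0) count=1: revealed 1 new [(0,0)] -> total=1
Click 2 (2,5) count=3: revealed 1 new [(2,5)] -> total=2
Click 3 (0,5) count=0: revealed 6 new [(0,4) (0,5) (0,6) (1,4) (1,5) (1,6)] -> total=8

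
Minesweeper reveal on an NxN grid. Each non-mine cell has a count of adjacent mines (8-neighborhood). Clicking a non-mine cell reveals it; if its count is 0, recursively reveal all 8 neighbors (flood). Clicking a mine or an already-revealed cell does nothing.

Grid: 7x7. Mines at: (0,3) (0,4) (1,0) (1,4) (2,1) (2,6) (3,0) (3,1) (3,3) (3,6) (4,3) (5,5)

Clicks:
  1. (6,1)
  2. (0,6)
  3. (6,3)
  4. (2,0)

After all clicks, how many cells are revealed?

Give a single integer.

Answer: 18

Derivation:
Click 1 (6,1) count=0: revealed 13 new [(4,0) (4,1) (4,2) (5,0) (5,1) (5,2) (5,3) (5,4) (6,0) (6,1) (6,2) (6,3) (6,4)] -> total=13
Click 2 (0,6) count=0: revealed 4 new [(0,5) (0,6) (1,5) (1,6)] -> total=17
Click 3 (6,3) count=0: revealed 0 new [(none)] -> total=17
Click 4 (2,0) count=4: revealed 1 new [(2,0)] -> total=18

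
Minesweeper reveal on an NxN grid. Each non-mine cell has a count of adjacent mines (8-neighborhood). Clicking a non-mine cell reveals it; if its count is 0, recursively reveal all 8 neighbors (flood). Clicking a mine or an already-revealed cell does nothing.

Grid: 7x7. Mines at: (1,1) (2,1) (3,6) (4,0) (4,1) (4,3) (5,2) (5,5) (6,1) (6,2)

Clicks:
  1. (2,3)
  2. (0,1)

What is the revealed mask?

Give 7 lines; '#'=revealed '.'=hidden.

Answer: .######
..#####
..#####
..####.
.......
.......
.......

Derivation:
Click 1 (2,3) count=0: revealed 19 new [(0,2) (0,3) (0,4) (0,5) (0,6) (1,2) (1,3) (1,4) (1,5) (1,6) (2,2) (2,3) (2,4) (2,5) (2,6) (3,2) (3,3) (3,4) (3,5)] -> total=19
Click 2 (0,1) count=1: revealed 1 new [(0,1)] -> total=20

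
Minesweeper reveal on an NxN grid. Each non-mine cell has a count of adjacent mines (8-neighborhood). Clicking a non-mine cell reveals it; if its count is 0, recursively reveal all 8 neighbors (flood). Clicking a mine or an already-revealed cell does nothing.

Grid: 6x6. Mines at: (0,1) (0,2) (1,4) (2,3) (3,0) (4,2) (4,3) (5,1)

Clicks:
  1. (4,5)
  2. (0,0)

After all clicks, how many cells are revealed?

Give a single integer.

Click 1 (4,5) count=0: revealed 8 new [(2,4) (2,5) (3,4) (3,5) (4,4) (4,5) (5,4) (5,5)] -> total=8
Click 2 (0,0) count=1: revealed 1 new [(0,0)] -> total=9

Answer: 9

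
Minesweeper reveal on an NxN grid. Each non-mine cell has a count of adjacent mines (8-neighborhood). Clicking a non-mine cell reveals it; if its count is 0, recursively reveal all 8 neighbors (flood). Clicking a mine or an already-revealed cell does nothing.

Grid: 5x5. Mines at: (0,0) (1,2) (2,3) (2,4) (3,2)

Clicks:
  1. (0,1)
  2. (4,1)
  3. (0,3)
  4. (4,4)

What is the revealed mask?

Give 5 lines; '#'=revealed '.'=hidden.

Click 1 (0,1) count=2: revealed 1 new [(0,1)] -> total=1
Click 2 (4,1) count=1: revealed 1 new [(4,1)] -> total=2
Click 3 (0,3) count=1: revealed 1 new [(0,3)] -> total=3
Click 4 (4,4) count=0: revealed 4 new [(3,3) (3,4) (4,3) (4,4)] -> total=7

Answer: .#.#.
.....
.....
...##
.#.##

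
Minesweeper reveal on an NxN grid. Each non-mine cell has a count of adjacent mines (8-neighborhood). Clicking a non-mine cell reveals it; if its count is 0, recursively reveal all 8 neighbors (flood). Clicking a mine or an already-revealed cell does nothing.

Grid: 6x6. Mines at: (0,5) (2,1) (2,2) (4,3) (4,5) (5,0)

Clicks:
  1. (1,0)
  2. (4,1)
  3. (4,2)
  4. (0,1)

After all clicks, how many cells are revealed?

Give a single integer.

Answer: 12

Derivation:
Click 1 (1,0) count=1: revealed 1 new [(1,0)] -> total=1
Click 2 (4,1) count=1: revealed 1 new [(4,1)] -> total=2
Click 3 (4,2) count=1: revealed 1 new [(4,2)] -> total=3
Click 4 (0,1) count=0: revealed 9 new [(0,0) (0,1) (0,2) (0,3) (0,4) (1,1) (1,2) (1,3) (1,4)] -> total=12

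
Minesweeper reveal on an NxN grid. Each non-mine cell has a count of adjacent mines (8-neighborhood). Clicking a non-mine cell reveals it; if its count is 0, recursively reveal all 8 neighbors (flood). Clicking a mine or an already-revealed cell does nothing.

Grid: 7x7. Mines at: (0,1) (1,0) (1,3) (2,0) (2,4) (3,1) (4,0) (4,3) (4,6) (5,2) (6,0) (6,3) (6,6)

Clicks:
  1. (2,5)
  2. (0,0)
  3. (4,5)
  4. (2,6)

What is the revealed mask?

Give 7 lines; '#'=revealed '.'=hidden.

Click 1 (2,5) count=1: revealed 1 new [(2,5)] -> total=1
Click 2 (0,0) count=2: revealed 1 new [(0,0)] -> total=2
Click 3 (4,5) count=1: revealed 1 new [(4,5)] -> total=3
Click 4 (2,6) count=0: revealed 9 new [(0,4) (0,5) (0,6) (1,4) (1,5) (1,6) (2,6) (3,5) (3,6)] -> total=12

Answer: #...###
....###
.....##
.....##
.....#.
.......
.......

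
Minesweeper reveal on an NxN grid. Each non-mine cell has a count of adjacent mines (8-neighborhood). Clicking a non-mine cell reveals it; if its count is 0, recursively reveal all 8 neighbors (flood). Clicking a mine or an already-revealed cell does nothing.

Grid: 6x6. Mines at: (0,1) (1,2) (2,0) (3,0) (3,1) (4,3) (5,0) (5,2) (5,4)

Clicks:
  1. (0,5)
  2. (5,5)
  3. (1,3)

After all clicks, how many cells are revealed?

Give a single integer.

Click 1 (0,5) count=0: revealed 14 new [(0,3) (0,4) (0,5) (1,3) (1,4) (1,5) (2,3) (2,4) (2,5) (3,3) (3,4) (3,5) (4,4) (4,5)] -> total=14
Click 2 (5,5) count=1: revealed 1 new [(5,5)] -> total=15
Click 3 (1,3) count=1: revealed 0 new [(none)] -> total=15

Answer: 15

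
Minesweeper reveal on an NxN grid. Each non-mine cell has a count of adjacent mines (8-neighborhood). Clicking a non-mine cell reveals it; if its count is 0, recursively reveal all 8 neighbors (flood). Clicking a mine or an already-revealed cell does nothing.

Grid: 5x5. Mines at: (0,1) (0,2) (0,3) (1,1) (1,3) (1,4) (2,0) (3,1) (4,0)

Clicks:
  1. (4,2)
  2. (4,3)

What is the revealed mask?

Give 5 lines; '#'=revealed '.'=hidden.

Click 1 (4,2) count=1: revealed 1 new [(4,2)] -> total=1
Click 2 (4,3) count=0: revealed 8 new [(2,2) (2,3) (2,4) (3,2) (3,3) (3,4) (4,3) (4,4)] -> total=9

Answer: .....
.....
..###
..###
..###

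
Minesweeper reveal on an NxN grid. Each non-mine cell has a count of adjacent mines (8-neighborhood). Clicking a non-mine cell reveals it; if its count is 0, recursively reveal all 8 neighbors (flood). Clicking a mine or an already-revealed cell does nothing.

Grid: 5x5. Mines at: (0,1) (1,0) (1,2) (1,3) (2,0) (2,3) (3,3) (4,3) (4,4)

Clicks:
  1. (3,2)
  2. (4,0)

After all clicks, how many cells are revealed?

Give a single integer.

Answer: 6

Derivation:
Click 1 (3,2) count=3: revealed 1 new [(3,2)] -> total=1
Click 2 (4,0) count=0: revealed 5 new [(3,0) (3,1) (4,0) (4,1) (4,2)] -> total=6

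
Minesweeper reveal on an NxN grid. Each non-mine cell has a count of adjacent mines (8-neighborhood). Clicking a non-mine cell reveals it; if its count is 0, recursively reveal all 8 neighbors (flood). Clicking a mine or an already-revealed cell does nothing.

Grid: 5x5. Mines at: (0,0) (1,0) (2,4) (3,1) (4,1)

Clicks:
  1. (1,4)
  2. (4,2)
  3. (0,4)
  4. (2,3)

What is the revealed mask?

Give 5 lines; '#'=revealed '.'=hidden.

Click 1 (1,4) count=1: revealed 1 new [(1,4)] -> total=1
Click 2 (4,2) count=2: revealed 1 new [(4,2)] -> total=2
Click 3 (0,4) count=0: revealed 10 new [(0,1) (0,2) (0,3) (0,4) (1,1) (1,2) (1,3) (2,1) (2,2) (2,3)] -> total=12
Click 4 (2,3) count=1: revealed 0 new [(none)] -> total=12

Answer: .####
.####
.###.
.....
..#..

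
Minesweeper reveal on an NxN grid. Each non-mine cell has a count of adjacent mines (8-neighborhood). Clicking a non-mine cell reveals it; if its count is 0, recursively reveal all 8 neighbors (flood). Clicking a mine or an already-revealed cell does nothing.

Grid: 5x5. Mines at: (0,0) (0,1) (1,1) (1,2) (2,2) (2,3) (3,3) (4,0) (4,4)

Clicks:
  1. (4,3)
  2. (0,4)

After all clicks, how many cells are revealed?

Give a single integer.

Answer: 5

Derivation:
Click 1 (4,3) count=2: revealed 1 new [(4,3)] -> total=1
Click 2 (0,4) count=0: revealed 4 new [(0,3) (0,4) (1,3) (1,4)] -> total=5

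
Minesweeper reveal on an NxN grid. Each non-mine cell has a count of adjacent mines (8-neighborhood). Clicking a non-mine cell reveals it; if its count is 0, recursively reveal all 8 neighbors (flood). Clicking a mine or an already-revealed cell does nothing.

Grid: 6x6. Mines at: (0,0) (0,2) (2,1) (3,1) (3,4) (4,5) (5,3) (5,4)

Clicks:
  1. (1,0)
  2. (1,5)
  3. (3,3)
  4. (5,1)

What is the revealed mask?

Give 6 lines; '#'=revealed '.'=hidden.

Answer: ...###
#..###
...###
...#..
###...
###...

Derivation:
Click 1 (1,0) count=2: revealed 1 new [(1,0)] -> total=1
Click 2 (1,5) count=0: revealed 9 new [(0,3) (0,4) (0,5) (1,3) (1,4) (1,5) (2,3) (2,4) (2,5)] -> total=10
Click 3 (3,3) count=1: revealed 1 new [(3,3)] -> total=11
Click 4 (5,1) count=0: revealed 6 new [(4,0) (4,1) (4,2) (5,0) (5,1) (5,2)] -> total=17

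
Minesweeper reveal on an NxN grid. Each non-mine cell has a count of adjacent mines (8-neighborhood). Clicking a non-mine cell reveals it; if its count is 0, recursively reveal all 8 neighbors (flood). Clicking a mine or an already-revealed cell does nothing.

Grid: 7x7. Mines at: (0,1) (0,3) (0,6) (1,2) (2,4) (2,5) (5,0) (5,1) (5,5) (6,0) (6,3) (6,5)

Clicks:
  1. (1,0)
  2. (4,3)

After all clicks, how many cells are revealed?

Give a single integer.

Click 1 (1,0) count=1: revealed 1 new [(1,0)] -> total=1
Click 2 (4,3) count=0: revealed 18 new [(1,1) (2,0) (2,1) (2,2) (2,3) (3,0) (3,1) (3,2) (3,3) (3,4) (4,0) (4,1) (4,2) (4,3) (4,4) (5,2) (5,3) (5,4)] -> total=19

Answer: 19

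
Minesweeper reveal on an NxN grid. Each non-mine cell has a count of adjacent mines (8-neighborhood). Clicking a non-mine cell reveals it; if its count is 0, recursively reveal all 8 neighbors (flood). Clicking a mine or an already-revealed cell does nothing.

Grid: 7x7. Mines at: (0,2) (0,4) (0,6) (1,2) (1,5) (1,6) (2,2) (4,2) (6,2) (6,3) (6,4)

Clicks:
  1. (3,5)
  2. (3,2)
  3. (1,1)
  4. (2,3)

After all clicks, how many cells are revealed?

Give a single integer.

Click 1 (3,5) count=0: revealed 18 new [(2,3) (2,4) (2,5) (2,6) (3,3) (3,4) (3,5) (3,6) (4,3) (4,4) (4,5) (4,6) (5,3) (5,4) (5,5) (5,6) (6,5) (6,6)] -> total=18
Click 2 (3,2) count=2: revealed 1 new [(3,2)] -> total=19
Click 3 (1,1) count=3: revealed 1 new [(1,1)] -> total=20
Click 4 (2,3) count=2: revealed 0 new [(none)] -> total=20

Answer: 20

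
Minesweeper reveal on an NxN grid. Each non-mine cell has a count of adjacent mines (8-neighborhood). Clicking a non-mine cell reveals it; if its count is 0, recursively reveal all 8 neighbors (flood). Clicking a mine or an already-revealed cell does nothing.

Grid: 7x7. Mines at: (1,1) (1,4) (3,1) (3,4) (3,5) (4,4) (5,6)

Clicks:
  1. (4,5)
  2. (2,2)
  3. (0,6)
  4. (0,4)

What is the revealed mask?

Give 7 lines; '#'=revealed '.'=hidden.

Click 1 (4,5) count=4: revealed 1 new [(4,5)] -> total=1
Click 2 (2,2) count=2: revealed 1 new [(2,2)] -> total=2
Click 3 (0,6) count=0: revealed 6 new [(0,5) (0,6) (1,5) (1,6) (2,5) (2,6)] -> total=8
Click 4 (0,4) count=1: revealed 1 new [(0,4)] -> total=9

Answer: ....###
.....##
..#..##
.......
.....#.
.......
.......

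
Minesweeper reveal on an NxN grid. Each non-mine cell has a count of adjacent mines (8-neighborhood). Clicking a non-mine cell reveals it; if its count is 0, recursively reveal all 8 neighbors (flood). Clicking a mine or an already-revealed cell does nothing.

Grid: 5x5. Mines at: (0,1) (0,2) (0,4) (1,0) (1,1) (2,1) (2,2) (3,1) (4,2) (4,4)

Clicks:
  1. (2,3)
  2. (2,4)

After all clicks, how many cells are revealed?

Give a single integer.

Click 1 (2,3) count=1: revealed 1 new [(2,3)] -> total=1
Click 2 (2,4) count=0: revealed 5 new [(1,3) (1,4) (2,4) (3,3) (3,4)] -> total=6

Answer: 6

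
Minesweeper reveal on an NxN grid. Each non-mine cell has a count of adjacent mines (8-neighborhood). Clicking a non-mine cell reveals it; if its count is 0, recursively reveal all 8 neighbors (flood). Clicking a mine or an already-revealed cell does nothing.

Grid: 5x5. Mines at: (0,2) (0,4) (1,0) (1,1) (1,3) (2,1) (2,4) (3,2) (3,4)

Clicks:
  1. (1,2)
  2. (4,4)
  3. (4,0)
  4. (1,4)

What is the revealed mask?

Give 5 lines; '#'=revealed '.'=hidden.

Answer: .....
..#.#
.....
##...
##..#

Derivation:
Click 1 (1,2) count=4: revealed 1 new [(1,2)] -> total=1
Click 2 (4,4) count=1: revealed 1 new [(4,4)] -> total=2
Click 3 (4,0) count=0: revealed 4 new [(3,0) (3,1) (4,0) (4,1)] -> total=6
Click 4 (1,4) count=3: revealed 1 new [(1,4)] -> total=7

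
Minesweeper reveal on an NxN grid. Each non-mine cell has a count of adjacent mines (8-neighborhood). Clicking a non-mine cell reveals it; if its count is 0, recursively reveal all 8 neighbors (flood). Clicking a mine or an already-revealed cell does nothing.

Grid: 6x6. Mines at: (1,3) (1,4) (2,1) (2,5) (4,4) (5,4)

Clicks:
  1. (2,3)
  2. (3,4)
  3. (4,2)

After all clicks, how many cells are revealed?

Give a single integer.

Click 1 (2,3) count=2: revealed 1 new [(2,3)] -> total=1
Click 2 (3,4) count=2: revealed 1 new [(3,4)] -> total=2
Click 3 (4,2) count=0: revealed 12 new [(3,0) (3,1) (3,2) (3,3) (4,0) (4,1) (4,2) (4,3) (5,0) (5,1) (5,2) (5,3)] -> total=14

Answer: 14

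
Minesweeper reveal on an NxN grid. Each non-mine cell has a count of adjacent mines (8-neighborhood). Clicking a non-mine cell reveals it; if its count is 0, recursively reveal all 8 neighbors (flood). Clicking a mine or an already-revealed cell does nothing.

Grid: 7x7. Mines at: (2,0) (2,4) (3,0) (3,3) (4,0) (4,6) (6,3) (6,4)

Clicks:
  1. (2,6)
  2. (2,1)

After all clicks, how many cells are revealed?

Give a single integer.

Click 1 (2,6) count=0: revealed 21 new [(0,0) (0,1) (0,2) (0,3) (0,4) (0,5) (0,6) (1,0) (1,1) (1,2) (1,3) (1,4) (1,5) (1,6) (2,1) (2,2) (2,3) (2,5) (2,6) (3,5) (3,6)] -> total=21
Click 2 (2,1) count=2: revealed 0 new [(none)] -> total=21

Answer: 21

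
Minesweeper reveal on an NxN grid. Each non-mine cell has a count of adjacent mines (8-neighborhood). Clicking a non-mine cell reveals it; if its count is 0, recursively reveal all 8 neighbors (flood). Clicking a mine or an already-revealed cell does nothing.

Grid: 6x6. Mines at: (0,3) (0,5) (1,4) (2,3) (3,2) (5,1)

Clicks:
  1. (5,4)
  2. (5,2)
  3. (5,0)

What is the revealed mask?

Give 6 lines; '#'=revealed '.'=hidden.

Click 1 (5,4) count=0: revealed 13 new [(2,4) (2,5) (3,3) (3,4) (3,5) (4,2) (4,3) (4,4) (4,5) (5,2) (5,3) (5,4) (5,5)] -> total=13
Click 2 (5,2) count=1: revealed 0 new [(none)] -> total=13
Click 3 (5,0) count=1: revealed 1 new [(5,0)] -> total=14

Answer: ......
......
....##
...###
..####
#.####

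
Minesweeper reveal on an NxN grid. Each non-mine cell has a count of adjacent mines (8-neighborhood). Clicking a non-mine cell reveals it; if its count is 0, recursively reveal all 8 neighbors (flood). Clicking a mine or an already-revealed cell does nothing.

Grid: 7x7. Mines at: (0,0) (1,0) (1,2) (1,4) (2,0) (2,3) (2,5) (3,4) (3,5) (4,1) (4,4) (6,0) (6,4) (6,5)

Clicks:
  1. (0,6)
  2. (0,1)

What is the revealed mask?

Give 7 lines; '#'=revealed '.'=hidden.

Answer: .#...##
.....##
.......
.......
.......
.......
.......

Derivation:
Click 1 (0,6) count=0: revealed 4 new [(0,5) (0,6) (1,5) (1,6)] -> total=4
Click 2 (0,1) count=3: revealed 1 new [(0,1)] -> total=5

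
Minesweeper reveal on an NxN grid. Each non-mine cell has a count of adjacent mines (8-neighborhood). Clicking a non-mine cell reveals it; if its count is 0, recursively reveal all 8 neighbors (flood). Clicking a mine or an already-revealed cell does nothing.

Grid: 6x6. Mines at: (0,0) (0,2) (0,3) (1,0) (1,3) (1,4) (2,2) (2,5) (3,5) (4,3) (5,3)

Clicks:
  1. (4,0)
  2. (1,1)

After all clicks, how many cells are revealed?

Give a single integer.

Answer: 12

Derivation:
Click 1 (4,0) count=0: revealed 11 new [(2,0) (2,1) (3,0) (3,1) (3,2) (4,0) (4,1) (4,2) (5,0) (5,1) (5,2)] -> total=11
Click 2 (1,1) count=4: revealed 1 new [(1,1)] -> total=12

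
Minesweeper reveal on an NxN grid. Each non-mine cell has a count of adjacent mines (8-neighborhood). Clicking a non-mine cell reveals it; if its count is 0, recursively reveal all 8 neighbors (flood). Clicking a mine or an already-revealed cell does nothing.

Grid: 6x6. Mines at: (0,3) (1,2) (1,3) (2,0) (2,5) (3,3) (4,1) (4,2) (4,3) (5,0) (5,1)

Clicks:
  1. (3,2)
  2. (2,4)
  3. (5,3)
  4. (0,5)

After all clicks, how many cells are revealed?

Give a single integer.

Click 1 (3,2) count=4: revealed 1 new [(3,2)] -> total=1
Click 2 (2,4) count=3: revealed 1 new [(2,4)] -> total=2
Click 3 (5,3) count=2: revealed 1 new [(5,3)] -> total=3
Click 4 (0,5) count=0: revealed 4 new [(0,4) (0,5) (1,4) (1,5)] -> total=7

Answer: 7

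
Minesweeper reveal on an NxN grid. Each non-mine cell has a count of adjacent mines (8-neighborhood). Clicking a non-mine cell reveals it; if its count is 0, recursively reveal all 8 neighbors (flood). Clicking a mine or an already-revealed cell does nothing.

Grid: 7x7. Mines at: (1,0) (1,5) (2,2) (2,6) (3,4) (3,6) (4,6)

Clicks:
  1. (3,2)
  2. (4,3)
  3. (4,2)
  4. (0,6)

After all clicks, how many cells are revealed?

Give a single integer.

Click 1 (3,2) count=1: revealed 1 new [(3,2)] -> total=1
Click 2 (4,3) count=1: revealed 1 new [(4,3)] -> total=2
Click 3 (4,2) count=0: revealed 24 new [(2,0) (2,1) (3,0) (3,1) (3,3) (4,0) (4,1) (4,2) (4,4) (4,5) (5,0) (5,1) (5,2) (5,3) (5,4) (5,5) (5,6) (6,0) (6,1) (6,2) (6,3) (6,4) (6,5) (6,6)] -> total=26
Click 4 (0,6) count=1: revealed 1 new [(0,6)] -> total=27

Answer: 27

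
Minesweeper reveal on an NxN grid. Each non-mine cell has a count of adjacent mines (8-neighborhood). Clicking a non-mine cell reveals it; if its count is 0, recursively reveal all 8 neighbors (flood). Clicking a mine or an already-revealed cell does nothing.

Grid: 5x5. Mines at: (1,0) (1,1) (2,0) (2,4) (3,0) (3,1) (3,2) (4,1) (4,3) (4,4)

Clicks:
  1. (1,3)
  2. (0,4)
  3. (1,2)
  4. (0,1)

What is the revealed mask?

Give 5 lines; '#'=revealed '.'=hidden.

Answer: .####
..###
.....
.....
.....

Derivation:
Click 1 (1,3) count=1: revealed 1 new [(1,3)] -> total=1
Click 2 (0,4) count=0: revealed 5 new [(0,2) (0,3) (0,4) (1,2) (1,4)] -> total=6
Click 3 (1,2) count=1: revealed 0 new [(none)] -> total=6
Click 4 (0,1) count=2: revealed 1 new [(0,1)] -> total=7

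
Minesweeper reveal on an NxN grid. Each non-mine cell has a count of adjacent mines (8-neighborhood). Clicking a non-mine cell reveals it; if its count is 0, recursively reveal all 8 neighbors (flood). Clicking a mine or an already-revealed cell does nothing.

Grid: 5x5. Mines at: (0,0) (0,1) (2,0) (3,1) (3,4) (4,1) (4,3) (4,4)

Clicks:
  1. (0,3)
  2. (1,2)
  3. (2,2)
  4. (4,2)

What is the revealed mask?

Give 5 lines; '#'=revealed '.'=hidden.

Answer: ..###
..###
..###
.....
..#..

Derivation:
Click 1 (0,3) count=0: revealed 9 new [(0,2) (0,3) (0,4) (1,2) (1,3) (1,4) (2,2) (2,3) (2,4)] -> total=9
Click 2 (1,2) count=1: revealed 0 new [(none)] -> total=9
Click 3 (2,2) count=1: revealed 0 new [(none)] -> total=9
Click 4 (4,2) count=3: revealed 1 new [(4,2)] -> total=10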